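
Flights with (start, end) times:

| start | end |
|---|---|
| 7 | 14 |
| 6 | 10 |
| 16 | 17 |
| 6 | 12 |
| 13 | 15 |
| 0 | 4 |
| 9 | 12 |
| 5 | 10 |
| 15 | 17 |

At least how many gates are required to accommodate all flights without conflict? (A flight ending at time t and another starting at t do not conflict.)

5

Count concurrent intervals with a sweep; the peak is the room count.
starts: [0, 5, 6, 6, 7, 9, 13, 15, 16]
ends:   [4, 10, 10, 12, 12, 14, 15, 17, 17]
s0→1 e4→0 s5→1 s6→2 s6→3 s7→4 s9→5  — peak 5.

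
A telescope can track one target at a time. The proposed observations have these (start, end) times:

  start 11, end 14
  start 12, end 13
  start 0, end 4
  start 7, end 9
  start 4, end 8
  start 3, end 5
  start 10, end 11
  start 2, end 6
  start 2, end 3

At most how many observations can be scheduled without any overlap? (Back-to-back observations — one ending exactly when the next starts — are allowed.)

5

Sorted by end: (2,3)  (0,4)  (3,5)  (2,6)  (4,8)  (7,9)  (10,11)  (12,13)  (11,14)
take (2,3); skip (0,4); take (3,5); take (7,9); take (10,11); take (12,13).
Selected 5 observations.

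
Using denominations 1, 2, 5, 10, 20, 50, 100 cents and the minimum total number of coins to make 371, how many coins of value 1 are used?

1

371 = 3×100 + 1×50 + 1×20 + 1×1
Count of 1: 1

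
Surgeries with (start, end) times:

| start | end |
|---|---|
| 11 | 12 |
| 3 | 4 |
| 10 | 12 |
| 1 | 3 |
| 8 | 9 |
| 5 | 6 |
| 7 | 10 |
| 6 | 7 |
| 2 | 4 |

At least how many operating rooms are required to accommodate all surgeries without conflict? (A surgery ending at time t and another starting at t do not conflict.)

starts: [1, 2, 3, 5, 6, 7, 8, 10, 11]
ends:   [3, 4, 4, 6, 7, 9, 10, 12, 12]
s1→1 s2→2  — peak 2.

2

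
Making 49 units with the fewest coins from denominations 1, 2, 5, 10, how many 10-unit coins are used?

49 = 4×10 + 1×5 + 2×2
Count of 10: 4

4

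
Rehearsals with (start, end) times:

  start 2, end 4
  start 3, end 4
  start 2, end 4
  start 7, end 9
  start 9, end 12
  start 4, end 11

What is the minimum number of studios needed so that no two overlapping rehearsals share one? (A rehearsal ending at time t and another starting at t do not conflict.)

The answer is the maximum number of intervals overlapping at any instant.
Events (time:±→running): 2:+→1 2:+→2 3:+→3 … peak 3.

3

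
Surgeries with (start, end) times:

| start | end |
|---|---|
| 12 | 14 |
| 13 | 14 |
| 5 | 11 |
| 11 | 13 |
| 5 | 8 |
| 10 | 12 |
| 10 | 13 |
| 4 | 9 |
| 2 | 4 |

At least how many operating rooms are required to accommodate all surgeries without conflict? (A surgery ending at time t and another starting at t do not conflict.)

The answer is the maximum number of intervals overlapping at any instant.
Events (time:±→running): 2:+→1 4:-→0 4:+→1 5:+→2 5:+→3 … peak 3.

3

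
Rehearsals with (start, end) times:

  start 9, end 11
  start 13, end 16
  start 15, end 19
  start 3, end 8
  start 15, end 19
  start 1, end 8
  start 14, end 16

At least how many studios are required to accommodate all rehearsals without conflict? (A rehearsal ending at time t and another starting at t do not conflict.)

The answer is the maximum number of intervals overlapping at any instant.
Events (time:±→running): 1:+→1 3:+→2 8:-→1 8:-→0 9:+→1 11:-→0 13:+→1 14:+→2 15:+→3 15:+→4 … peak 4.

4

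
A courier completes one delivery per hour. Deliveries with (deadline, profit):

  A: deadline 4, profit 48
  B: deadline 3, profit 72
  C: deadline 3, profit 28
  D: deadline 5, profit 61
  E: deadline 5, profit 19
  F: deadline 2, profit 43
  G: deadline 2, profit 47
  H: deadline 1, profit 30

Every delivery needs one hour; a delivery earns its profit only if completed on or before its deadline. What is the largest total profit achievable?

Profit order: B=72 D=61 A=48 G=47 F=43 H=30 C=28 E=19
Assign: B→slot 3, D→slot 5, A→slot 4, G→slot 2, F→slot 1, H skipped, C skipped, E skipped.
Slots: [1:F] [2:G] [3:B] [4:A] [5:D]
Profit = 43 + 47 + 72 + 48 + 61 = 271

271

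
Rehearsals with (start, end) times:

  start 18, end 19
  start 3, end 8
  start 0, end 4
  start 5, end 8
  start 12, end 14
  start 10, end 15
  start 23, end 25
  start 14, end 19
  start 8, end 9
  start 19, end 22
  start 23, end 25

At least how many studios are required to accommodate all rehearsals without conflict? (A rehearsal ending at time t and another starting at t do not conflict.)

Count concurrent intervals with a sweep; the peak is the room count.
Events (time:±→running): 0:+→1 3:+→2 … peak 2.

2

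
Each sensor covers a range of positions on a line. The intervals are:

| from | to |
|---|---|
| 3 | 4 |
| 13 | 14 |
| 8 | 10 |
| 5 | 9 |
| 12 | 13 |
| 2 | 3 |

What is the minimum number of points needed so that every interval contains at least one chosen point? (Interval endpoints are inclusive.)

By right end: [2,3]  [3,4]  [5,9]  [8,10]  [12,13]  [13,14]
[2,3] uncovered → point at 3; [5,9] uncovered → point at 9; [12,13] uncovered → point at 13.
Points: 3, 9, 13 (3 total).

3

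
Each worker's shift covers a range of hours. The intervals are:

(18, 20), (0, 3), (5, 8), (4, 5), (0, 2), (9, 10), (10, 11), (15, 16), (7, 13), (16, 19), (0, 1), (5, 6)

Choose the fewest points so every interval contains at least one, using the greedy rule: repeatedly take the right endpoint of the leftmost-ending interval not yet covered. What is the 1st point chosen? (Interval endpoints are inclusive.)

1

Sort by right endpoint; whenever an interval is uncovered, place a point at its right end.
Sorted: [0,1] [0,2] [0,3] [4,5] [5,6] [5,8] [9,10] [10,11] [7,13] [15,16] [16,19] [18,20]
{[0,1],[0,2],[0,3]} hit by 1; {[4,5],[5,6],[5,8]} hit by 5; {[9,10],[10,11],[7,13]} hit by 10; {[15,16],[16,19]} hit by 16; {[18,20]} hit by 20.
Points: 1, 5, 10, 16, 20 (5 total).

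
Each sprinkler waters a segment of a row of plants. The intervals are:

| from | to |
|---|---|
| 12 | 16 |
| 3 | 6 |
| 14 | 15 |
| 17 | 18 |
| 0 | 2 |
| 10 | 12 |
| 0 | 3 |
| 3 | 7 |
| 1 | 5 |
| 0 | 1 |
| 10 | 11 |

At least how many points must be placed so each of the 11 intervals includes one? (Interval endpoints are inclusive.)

Sort by right endpoint; whenever an interval is uncovered, place a point at its right end.
Sorted: [0,1] [0,2] [0,3] [1,5] [3,6] [3,7] [10,11] [10,12] [14,15] [12,16] [17,18]
{[0,1],[0,2],[0,3],[1,5]} hit by 1; {[3,6],[3,7]} hit by 6; {[10,11],[10,12]} hit by 11; {[14,15],[12,16]} hit by 15; {[17,18]} hit by 18.
Points: 1, 6, 11, 15, 18 (5 total).

5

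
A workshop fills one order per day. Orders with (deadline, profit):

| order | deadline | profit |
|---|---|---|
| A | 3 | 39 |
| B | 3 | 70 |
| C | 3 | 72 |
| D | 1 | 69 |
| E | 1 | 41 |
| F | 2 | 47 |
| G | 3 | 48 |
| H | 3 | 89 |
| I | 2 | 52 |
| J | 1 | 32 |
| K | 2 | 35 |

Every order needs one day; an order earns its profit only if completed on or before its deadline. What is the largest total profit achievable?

231

Profit order: H=89 C=72 B=70 D=69 I=52 G=48 F=47 E=41 A=39 K=35 J=32
Assign: H→slot 3, C→slot 2, B→slot 1, D skipped, I skipped, G skipped, F skipped, E skipped, A skipped, K skipped, J skipped.
Slots: [1:B] [2:C] [3:H]
Profit = 70 + 72 + 89 = 231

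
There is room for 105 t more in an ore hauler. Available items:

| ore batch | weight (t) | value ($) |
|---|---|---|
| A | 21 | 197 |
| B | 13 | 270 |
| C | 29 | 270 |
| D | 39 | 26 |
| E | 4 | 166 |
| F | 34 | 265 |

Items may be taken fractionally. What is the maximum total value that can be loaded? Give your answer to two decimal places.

1170.67

Sort by value per unit weight and fill in that order.
Ratios (sorted): E 41.50, B 20.77, A 9.38, C 9.31, F 7.79, D 0.67
take E (4 @ 166); take B (13 @ 270); take A (21 @ 197); take C (29 @ 270); take F (34 @ 265); take 4/39 of D → 2.67. Capacity used 105/105.
Total value = 1170.67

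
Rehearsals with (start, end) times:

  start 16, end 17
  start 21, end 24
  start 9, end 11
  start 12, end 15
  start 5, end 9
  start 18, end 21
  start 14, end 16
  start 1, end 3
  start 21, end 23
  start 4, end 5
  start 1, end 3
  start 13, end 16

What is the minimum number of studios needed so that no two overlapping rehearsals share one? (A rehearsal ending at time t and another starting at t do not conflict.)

The answer is the maximum number of intervals overlapping at any instant.
Events (time:±→running): 1:+→1 1:+→2 3:-→1 3:-→0 4:+→1 5:-→0 5:+→1 9:-→0 9:+→1 11:-→0 12:+→1 13:+→2 14:+→3 … peak 3.

3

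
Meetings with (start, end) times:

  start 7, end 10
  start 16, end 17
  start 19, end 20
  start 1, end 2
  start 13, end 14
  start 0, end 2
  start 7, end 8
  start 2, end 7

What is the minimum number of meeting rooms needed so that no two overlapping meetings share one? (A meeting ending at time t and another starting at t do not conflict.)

2

Events (time:±→running): 0:+→1 1:+→2 … peak 2.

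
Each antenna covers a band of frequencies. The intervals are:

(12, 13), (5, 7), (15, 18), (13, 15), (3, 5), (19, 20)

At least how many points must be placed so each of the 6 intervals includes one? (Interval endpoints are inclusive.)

Sorted: [3,5] [5,7] [12,13] [13,15] [15,18] [19,20]
{[3,5],[5,7]} hit by 5; {[12,13],[13,15]} hit by 13; {[15,18]} hit by 18; {[19,20]} hit by 20.
Points: 5, 13, 18, 20 (4 total).

4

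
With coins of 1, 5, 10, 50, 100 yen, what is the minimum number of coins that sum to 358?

8

Greedy: take as many of the largest coin as possible, then repeat with the remainder.
358 = 3×100 + 1×50 + 1×5 + 3×1
Total coins = 3 + 1 + 1 + 3 = 8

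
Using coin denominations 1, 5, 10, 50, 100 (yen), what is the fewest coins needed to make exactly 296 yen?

Greedy: take as many of the largest coin as possible, then repeat with the remainder.
296 = 2×100 + 1×50 + 4×10 + 1×5 + 1×1
Total coins = 2 + 1 + 4 + 1 + 1 = 9

9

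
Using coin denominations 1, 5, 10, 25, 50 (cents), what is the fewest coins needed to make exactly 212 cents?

Use the largest denomination that fits, subtract, and repeat.
212 = 4×50 + 1×10 + 2×1
Total coins = 4 + 1 + 2 = 7

7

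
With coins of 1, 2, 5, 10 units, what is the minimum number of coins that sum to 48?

Greedy: take as many of the largest coin as possible, then repeat with the remainder.
48 − 4×10→8 − 1×5→3 − 1×2→1 − 1×1→0
Total coins = 4 + 1 + 1 + 1 = 7

7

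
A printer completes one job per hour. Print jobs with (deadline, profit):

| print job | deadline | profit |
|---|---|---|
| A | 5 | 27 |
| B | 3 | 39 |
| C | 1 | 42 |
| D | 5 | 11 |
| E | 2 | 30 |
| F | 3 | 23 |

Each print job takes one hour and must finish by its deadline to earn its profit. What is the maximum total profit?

149

Take jobs in profit order; each goes to the latest open slot no later than its deadline.
Profit order: C=42 B=39 E=30 A=27 F=23 D=11
Assign: C→slot 1, B→slot 3, E→slot 2, A→slot 5, F skipped, D→slot 4.
Slots: [1:C] [2:E] [3:B] [4:D] [5:A]
Profit = 42 + 30 + 39 + 11 + 27 = 149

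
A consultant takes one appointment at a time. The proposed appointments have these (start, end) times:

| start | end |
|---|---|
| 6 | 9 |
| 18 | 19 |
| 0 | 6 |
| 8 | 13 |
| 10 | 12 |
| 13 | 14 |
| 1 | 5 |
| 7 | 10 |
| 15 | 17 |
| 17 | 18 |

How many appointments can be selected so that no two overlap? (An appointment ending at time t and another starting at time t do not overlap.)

7

Order by finish time; keep every interval that doesn't clash with the previous kept one.
Sorted by end: (1,5)  (0,6)  (6,9)  (7,10)  (10,12)  (8,13)  (13,14)  (15,17)  (17,18)  (18,19)
take (1,5); skip (0,6); take (6,9); take (10,12); take (13,14); take (15,17); take (17,18); take (18,19).
Selected 7 appointments.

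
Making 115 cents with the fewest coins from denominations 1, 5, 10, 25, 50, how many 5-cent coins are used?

115 − 2×50→15 − 1×10→5 − 1×5→0
Count of 5: 1

1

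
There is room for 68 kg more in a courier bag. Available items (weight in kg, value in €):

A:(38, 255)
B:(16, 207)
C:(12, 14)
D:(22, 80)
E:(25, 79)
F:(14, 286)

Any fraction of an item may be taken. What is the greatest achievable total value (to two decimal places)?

748.00

Order: F (286/14=20.43) > B (207/16=12.94) > A (255/38=6.71) > D (80/22=3.64) > E (79/25=3.16) > C (14/12=1.17)
Fill: take F (14 @ 286) → take B (16 @ 207) → take A (38 @ 255); 68/68 used.
Total value = 748.00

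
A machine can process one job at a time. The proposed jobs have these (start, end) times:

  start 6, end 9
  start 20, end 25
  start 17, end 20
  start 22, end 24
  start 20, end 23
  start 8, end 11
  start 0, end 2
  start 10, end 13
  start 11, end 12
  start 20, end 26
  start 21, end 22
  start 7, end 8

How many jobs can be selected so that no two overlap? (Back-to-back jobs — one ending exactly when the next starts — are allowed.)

By end time: (0,2), (7,8), (6,9), (8,11), (11,12), (10,13), (17,20), (21,22), (20,23), (22,24), (20,25), (20,26).
Pick (0,2); next start ≥ 2 → (7,8); next start ≥ 8 → (8,11); next start ≥ 11 → (11,12); next start ≥ 12 → (17,20); next start ≥ 20 → (21,22); next start ≥ 22 → (22,24).
Selected 7 jobs.

7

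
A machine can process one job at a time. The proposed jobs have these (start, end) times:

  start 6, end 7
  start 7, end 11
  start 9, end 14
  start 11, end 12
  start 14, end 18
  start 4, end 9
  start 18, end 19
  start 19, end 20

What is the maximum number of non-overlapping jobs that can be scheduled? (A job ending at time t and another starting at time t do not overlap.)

6

Order by finish time; keep every interval that doesn't clash with the previous kept one.
By end time: (6,7), (4,9), (7,11), (11,12), (9,14), (14,18), (18,19), (19,20).
Pick (6,7); next start ≥ 7 → (7,11); next start ≥ 11 → (11,12); next start ≥ 12 → (14,18); next start ≥ 18 → (18,19); next start ≥ 19 → (19,20).
Selected 6 jobs.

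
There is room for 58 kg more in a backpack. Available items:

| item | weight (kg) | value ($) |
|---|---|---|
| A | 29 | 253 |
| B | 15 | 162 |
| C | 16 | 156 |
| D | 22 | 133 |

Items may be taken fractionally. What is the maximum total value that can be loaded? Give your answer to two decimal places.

553.55

Greedy by value/weight ratio, highest first.
Ratios (sorted): B 10.80, C 9.75, A 8.72, D 6.05
take B (15 @ 162); take C (16 @ 156); take 27/29 of A → 235.55. Capacity used 58/58.
Total value = 553.55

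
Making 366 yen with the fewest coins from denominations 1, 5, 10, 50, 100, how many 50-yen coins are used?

1

Use the largest denomination that fits, subtract, and repeat.
366 = 3×100 + 1×50 + 1×10 + 1×5 + 1×1
Count of 50: 1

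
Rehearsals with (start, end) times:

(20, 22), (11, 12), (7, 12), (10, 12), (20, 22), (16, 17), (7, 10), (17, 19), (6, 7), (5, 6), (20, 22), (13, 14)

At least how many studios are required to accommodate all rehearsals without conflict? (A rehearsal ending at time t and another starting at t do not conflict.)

starts: [5, 6, 7, 7, 10, 11, 13, 16, 17, 20, 20, 20]
ends:   [6, 7, 10, 12, 12, 12, 14, 17, 19, 22, 22, 22]
s5→1 e6→0 s6→1 e7→0 s7→1 s7→2 e10→1 s10→2 s11→3  — peak 3.

3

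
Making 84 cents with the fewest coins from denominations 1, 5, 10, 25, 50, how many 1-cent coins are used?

4

Use the largest denomination that fits, subtract, and repeat.
84 = 1×50 + 1×25 + 1×5 + 4×1
Count of 1: 4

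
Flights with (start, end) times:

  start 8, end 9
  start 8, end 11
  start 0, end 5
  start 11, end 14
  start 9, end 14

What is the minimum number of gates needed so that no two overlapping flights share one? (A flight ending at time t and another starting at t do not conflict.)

2

Count concurrent intervals with a sweep; the peak is the room count.
Events (time:±→running): 0:+→1 5:-→0 8:+→1 8:+→2 … peak 2.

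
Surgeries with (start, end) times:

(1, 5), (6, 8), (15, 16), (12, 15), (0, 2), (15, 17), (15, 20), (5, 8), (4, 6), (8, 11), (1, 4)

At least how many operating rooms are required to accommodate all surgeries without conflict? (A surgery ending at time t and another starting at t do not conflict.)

3

starts: [0, 1, 1, 4, 5, 6, 8, 12, 15, 15, 15]
ends:   [2, 4, 5, 6, 8, 8, 11, 15, 16, 17, 20]
s0→1 s1→2 s1→3  — peak 3.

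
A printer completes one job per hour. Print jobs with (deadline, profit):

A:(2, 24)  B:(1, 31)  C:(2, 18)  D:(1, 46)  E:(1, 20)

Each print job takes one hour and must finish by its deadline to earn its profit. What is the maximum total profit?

70

Profit order: D=46 B=31 A=24 E=20 C=18
Assign: D→slot 1, B skipped, A→slot 2, E skipped, C skipped.
Slots: [1:D] [2:A]
Profit = 46 + 24 = 70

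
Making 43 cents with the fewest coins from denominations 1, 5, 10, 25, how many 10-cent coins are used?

1

43 = 1×25 + 1×10 + 1×5 + 3×1
Count of 10: 1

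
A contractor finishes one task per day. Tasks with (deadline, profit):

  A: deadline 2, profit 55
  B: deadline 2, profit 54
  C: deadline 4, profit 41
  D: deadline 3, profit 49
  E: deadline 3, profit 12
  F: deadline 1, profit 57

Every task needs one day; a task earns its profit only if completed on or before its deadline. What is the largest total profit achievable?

Take jobs in profit order; each goes to the latest open slot no later than its deadline.
Profit order: F=57 A=55 B=54 D=49 C=41 E=12
Assign: F→slot 1, A→slot 2, B skipped, D→slot 3, C→slot 4, E skipped.
Slots: [1:F] [2:A] [3:D] [4:C]
Profit = 57 + 55 + 49 + 41 = 202

202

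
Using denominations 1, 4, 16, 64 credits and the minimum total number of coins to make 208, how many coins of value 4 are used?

0

Greedy: take as many of the largest coin as possible, then repeat with the remainder.
208 − 3×64→16 − 1×16→0
Count of 4: 0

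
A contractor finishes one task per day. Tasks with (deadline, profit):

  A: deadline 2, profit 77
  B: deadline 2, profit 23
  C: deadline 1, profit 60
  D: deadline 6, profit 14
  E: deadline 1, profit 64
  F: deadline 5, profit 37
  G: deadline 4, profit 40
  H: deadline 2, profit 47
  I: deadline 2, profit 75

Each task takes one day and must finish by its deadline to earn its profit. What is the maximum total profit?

243

Take jobs in profit order; each goes to the latest open slot no later than its deadline.
Profit order: A=77 I=75 E=64 C=60 H=47 G=40 F=37 B=23 D=14
Assign: A→slot 2, I→slot 1, E skipped, C skipped, H skipped, G→slot 4, F→slot 5, B skipped, D→slot 6.
Slots: [1:I] [2:A] [4:G] [5:F] [6:D]
Profit = 75 + 77 + 40 + 37 + 14 = 243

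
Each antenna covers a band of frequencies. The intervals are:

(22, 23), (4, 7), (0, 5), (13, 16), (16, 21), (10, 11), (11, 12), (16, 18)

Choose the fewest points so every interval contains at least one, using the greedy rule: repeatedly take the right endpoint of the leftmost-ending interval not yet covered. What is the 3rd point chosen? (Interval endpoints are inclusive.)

Process intervals by earliest right end; each time one isn't hit yet, stab at its right endpoint.
By right end: [0,5]  [4,7]  [10,11]  [11,12]  [13,16]  [16,18]  [16,21]  [22,23]
[0,5] uncovered → point at 5; [10,11] uncovered → point at 11; [13,16] uncovered → point at 16; [22,23] uncovered → point at 23.
Points: 5, 11, 16, 23 (4 total).

16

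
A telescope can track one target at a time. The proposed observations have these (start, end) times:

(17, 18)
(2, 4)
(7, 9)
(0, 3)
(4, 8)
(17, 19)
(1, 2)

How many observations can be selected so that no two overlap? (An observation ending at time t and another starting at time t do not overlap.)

4

Order by finish time; keep every interval that doesn't clash with the previous kept one.
By end time: (1,2), (0,3), (2,4), (4,8), (7,9), (17,18), (17,19).
Pick (1,2); next start ≥ 2 → (2,4); next start ≥ 4 → (4,8); next start ≥ 8 → (17,18).
Selected 4 observations.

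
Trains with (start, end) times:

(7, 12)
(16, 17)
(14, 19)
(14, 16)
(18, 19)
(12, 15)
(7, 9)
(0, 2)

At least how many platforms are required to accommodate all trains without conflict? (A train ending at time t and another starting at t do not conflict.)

The answer is the maximum number of intervals overlapping at any instant.
starts: [0, 7, 7, 12, 14, 14, 16, 18]
ends:   [2, 9, 12, 15, 16, 17, 19, 19]
s0→1 e2→0 s7→1 s7→2 e9→1 e12→0 s12→1 s14→2 s14→3  — peak 3.

3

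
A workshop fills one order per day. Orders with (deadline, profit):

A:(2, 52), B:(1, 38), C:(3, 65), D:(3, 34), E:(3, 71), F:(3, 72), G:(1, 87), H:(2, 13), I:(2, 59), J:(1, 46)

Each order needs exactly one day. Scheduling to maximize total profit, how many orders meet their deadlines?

Take jobs in profit order; each goes to the latest open slot no later than its deadline.
Profit order: G=87 F=72 E=71 C=65 I=59 A=52 J=46 B=38 D=34 H=13
Assign: G→slot 1, F→slot 3, E→slot 2, C skipped, I skipped, A skipped, J skipped, B skipped, D skipped, H skipped.
Slots: [1:G] [2:E] [3:F]
3 of 10 scheduled.

3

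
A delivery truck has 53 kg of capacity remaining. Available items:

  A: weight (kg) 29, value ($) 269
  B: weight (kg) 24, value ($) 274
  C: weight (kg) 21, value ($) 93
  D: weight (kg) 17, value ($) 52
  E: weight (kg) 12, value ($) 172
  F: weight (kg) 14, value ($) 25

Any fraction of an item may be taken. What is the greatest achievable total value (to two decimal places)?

603.69

Greedy by value/weight ratio, highest first.
Ratios (sorted): E 14.33, B 11.42, A 9.28, C 4.43, D 3.06, F 1.79
take E (12 @ 172); take B (24 @ 274); take 17/29 of A → 157.69. Capacity used 53/53.
Total value = 603.69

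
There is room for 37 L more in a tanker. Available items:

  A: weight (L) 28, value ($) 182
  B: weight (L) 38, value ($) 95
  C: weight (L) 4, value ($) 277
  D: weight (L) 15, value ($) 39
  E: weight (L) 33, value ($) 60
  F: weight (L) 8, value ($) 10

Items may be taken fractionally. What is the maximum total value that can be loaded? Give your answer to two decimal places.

472.00

Order: C (277/4=69.25) > A (182/28=6.50) > D (39/15=2.60) > B (95/38=2.50) > E (60/33=1.82) > F (10/8=1.25)
Fill: take C (4 @ 277) → take A (28 @ 182) → take 5/15 of D → 13.00; 37/37 used.
Total value = 472.00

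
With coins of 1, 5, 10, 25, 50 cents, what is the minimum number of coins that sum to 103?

5

Greedy: take as many of the largest coin as possible, then repeat with the remainder.
103 = 2×50 + 3×1
Total coins = 2 + 3 = 5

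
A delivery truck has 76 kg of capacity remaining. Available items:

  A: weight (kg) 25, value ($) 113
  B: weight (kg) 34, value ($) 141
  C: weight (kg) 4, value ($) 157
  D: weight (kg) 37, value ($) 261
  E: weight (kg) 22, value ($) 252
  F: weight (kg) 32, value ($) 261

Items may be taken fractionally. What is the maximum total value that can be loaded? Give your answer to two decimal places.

Sort by value per unit weight and fill in that order.
Ratios (sorted): C 39.25, E 11.45, F 8.16, D 7.05, A 4.52, B 4.15
take C (4 @ 157); take E (22 @ 252); take F (32 @ 261); take 18/37 of D → 126.97. Capacity used 76/76.
Total value = 796.97

796.97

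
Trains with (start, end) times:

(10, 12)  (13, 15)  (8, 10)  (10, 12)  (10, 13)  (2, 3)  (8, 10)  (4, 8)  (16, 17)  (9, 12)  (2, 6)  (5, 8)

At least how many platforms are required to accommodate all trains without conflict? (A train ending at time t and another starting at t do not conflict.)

Count concurrent intervals with a sweep; the peak is the room count.
Events (time:±→running): 2:+→1 2:+→2 3:-→1 4:+→2 5:+→3 6:-→2 8:-→1 8:-→0 8:+→1 8:+→2 9:+→3 10:-→2 10:-→1 10:+→2 10:+→3 10:+→4 … peak 4.

4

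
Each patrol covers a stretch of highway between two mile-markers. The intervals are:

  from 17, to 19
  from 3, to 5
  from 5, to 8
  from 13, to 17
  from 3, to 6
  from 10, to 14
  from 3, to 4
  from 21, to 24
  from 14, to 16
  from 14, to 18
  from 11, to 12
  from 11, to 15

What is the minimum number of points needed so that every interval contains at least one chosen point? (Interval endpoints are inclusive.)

6

Sorted: [3,4] [3,5] [3,6] [5,8] [11,12] [10,14] [11,15] [14,16] [13,17] [14,18] [17,19] [21,24]
{[3,4],[3,5],[3,6]} hit by 4; {[5,8]} hit by 8; {[11,12],[10,14],[11,15]} hit by 12; {[14,16],[13,17],[14,18]} hit by 16; {[17,19]} hit by 19; {[21,24]} hit by 24.
Points: 4, 8, 12, 16, 19, 24 (6 total).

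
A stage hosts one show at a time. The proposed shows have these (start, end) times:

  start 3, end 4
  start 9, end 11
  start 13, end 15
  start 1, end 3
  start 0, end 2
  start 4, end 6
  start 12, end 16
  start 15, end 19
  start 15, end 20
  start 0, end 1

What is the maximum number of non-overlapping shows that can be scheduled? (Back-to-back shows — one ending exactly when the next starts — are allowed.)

By end time: (0,1), (0,2), (1,3), (3,4), (4,6), (9,11), (13,15), (12,16), (15,19), (15,20).
Pick (0,1); next start ≥ 1 → (1,3); next start ≥ 3 → (3,4); next start ≥ 4 → (4,6); next start ≥ 6 → (9,11); next start ≥ 11 → (13,15); next start ≥ 15 → (15,19).
Selected 7 shows.

7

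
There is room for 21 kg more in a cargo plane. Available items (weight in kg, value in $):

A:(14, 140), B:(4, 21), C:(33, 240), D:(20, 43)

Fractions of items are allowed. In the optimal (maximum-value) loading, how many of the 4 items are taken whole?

Sort by value per unit weight and fill in that order.
Ratios (sorted): A 10.00, C 7.27, B 5.25, D 2.15
take A (14 @ 140); take 7/33 of C → 50.91. Capacity used 21/21.
1 item(s) taken whole; one partial (take 7/33 of C).

1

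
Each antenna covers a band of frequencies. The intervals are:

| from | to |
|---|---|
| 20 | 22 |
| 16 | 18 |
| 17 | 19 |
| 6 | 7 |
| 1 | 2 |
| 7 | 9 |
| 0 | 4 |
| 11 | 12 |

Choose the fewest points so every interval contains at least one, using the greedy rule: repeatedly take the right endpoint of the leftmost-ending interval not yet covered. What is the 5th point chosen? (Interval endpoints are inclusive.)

Process intervals by earliest right end; each time one isn't hit yet, stab at its right endpoint.
Sorted: [1,2] [0,4] [6,7] [7,9] [11,12] [16,18] [17,19] [20,22]
{[1,2],[0,4]} hit by 2; {[6,7],[7,9]} hit by 7; {[11,12]} hit by 12; {[16,18],[17,19]} hit by 18; {[20,22]} hit by 22.
Points: 2, 7, 12, 18, 22 (5 total).

22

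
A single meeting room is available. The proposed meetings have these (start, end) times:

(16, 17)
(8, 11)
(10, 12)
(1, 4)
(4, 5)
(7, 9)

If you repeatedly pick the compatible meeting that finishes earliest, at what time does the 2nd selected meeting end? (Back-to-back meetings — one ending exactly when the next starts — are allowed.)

5

By end time: (1,4), (4,5), (7,9), (8,11), (10,12), (16,17).
Pick (1,4); next start ≥ 4 → (4,5); next start ≥ 5 → (7,9); next start ≥ 9 → (10,12); next start ≥ 12 → (16,17).
Selected: (1,4) (4,5) (7,9) (10,12) (16,17)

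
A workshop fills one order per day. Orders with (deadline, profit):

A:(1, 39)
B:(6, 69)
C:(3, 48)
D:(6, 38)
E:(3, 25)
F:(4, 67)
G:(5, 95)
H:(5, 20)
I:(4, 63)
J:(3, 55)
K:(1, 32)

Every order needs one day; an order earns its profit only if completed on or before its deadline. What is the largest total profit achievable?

397

Take jobs in profit order; each goes to the latest open slot no later than its deadline.
By profit: G(d5,95), B(d6,69), F(d4,67), I(d4,63), J(d3,55), C(d3,48), A(d1,39), D(d6,38), K(d1,32), E(d3,25), H(d5,20)
G→slot 5; B→slot 6; F→slot 4; I→slot 3; J→slot 2; C→slot 1; A skipped; D skipped; K skipped; E skipped; H skipped.
Profit = 48 + 55 + 63 + 67 + 95 + 69 = 397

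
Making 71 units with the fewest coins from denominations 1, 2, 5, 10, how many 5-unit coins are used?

0

71 − 7×10→1 − 1×1→0
Count of 5: 0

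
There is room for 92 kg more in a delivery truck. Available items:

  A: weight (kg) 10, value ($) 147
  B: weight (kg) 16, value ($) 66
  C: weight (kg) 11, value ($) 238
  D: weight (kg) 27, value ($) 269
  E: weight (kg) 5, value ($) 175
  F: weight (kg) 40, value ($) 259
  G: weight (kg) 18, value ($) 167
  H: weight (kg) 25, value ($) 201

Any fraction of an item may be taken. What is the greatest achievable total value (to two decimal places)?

Ratios (sorted): E 35.00, C 21.64, A 14.70, D 9.96, G 9.28, H 8.04, F 6.47, B 4.12
take E (5 @ 175); take C (11 @ 238); take A (10 @ 147); take D (27 @ 269); take G (18 @ 167); take 21/25 of H → 168.84. Capacity used 92/92.
Total value = 1164.84

1164.84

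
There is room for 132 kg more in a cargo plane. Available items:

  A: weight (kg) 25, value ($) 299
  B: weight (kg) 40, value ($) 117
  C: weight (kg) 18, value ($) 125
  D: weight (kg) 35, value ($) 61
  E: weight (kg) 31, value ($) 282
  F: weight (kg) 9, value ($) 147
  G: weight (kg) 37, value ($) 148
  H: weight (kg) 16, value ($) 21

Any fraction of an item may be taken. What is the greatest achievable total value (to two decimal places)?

1036.10

Sort by value per unit weight and fill in that order.
Ratios (sorted): F 16.33, A 11.96, E 9.10, C 6.94, G 4.00, B 2.92, D 1.74, H 1.31
take F (9 @ 147); take A (25 @ 299); take E (31 @ 282); take C (18 @ 125); take G (37 @ 148); take 12/40 of B → 35.10. Capacity used 132/132.
Total value = 1036.10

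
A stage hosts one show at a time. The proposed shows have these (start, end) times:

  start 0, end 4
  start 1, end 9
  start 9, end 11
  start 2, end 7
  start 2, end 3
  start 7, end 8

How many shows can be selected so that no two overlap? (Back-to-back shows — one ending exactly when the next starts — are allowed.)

Order by finish time; keep every interval that doesn't clash with the previous kept one.
Sorted by end: (2,3)  (0,4)  (2,7)  (7,8)  (1,9)  (9,11)
take (2,3); skip (0,4); take (7,8); take (9,11).
Selected 3 shows.

3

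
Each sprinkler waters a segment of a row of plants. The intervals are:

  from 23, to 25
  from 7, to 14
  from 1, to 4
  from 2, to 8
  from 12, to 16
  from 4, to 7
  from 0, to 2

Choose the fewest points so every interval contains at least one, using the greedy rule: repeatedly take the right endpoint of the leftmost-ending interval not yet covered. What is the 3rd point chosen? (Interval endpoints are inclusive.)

Process intervals by earliest right end; each time one isn't hit yet, stab at its right endpoint.
Sorted: [0,2] [1,4] [4,7] [2,8] [7,14] [12,16] [23,25]
{[0,2],[1,4]} hit by 2; {[4,7],[2,8],[7,14]} hit by 7; {[12,16]} hit by 16; {[23,25]} hit by 25.
Points: 2, 7, 16, 25 (4 total).

16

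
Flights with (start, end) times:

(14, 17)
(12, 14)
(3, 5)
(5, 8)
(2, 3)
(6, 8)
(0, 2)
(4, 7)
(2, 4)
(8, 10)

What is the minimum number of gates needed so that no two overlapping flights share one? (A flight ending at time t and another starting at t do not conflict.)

3

The answer is the maximum number of intervals overlapping at any instant.
starts: [0, 2, 2, 3, 4, 5, 6, 8, 12, 14]
ends:   [2, 3, 4, 5, 7, 8, 8, 10, 14, 17]
s0→1 e2→0 s2→1 s2→2 e3→1 s3→2 e4→1 s4→2 e5→1 s5→2 s6→3  — peak 3.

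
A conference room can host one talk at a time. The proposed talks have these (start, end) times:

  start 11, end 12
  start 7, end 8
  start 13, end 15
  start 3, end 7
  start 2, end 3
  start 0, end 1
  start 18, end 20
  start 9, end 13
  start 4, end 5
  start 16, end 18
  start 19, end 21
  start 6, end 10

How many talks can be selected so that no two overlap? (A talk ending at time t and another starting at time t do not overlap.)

Sorted by end: (0,1)  (2,3)  (4,5)  (3,7)  (7,8)  (6,10)  (11,12)  (9,13)  (13,15)  (16,18)  (18,20)  (19,21)
take (0,1); take (2,3); take (4,5); take (7,8); take (11,12); take (13,15); take (16,18); take (18,20).
Selected 8 talks.

8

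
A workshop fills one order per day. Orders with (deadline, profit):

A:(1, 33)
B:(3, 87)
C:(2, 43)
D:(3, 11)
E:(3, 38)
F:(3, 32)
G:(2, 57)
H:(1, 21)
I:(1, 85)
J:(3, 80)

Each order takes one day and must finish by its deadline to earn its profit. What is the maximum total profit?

252

Take jobs in profit order; each goes to the latest open slot no later than its deadline.
By profit: B(d3,87), I(d1,85), J(d3,80), G(d2,57), C(d2,43), E(d3,38), A(d1,33), F(d3,32), H(d1,21), D(d3,11)
B→slot 3; I→slot 1; J→slot 2; G skipped; C skipped; E skipped; A skipped; F skipped; H skipped; D skipped.
Profit = 85 + 80 + 87 = 252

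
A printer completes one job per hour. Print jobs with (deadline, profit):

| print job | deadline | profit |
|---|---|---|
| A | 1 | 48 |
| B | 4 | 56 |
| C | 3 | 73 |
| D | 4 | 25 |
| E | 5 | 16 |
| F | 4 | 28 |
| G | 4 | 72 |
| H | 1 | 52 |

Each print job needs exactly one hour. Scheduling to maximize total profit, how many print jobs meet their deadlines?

Take jobs in profit order; each goes to the latest open slot no later than its deadline.
Profit order: C=73 G=72 B=56 H=52 A=48 F=28 D=25 E=16
Assign: C→slot 3, G→slot 4, B→slot 2, H→slot 1, A skipped, F skipped, D skipped, E→slot 5.
Slots: [1:H] [2:B] [3:C] [4:G] [5:E]
5 of 8 scheduled.

5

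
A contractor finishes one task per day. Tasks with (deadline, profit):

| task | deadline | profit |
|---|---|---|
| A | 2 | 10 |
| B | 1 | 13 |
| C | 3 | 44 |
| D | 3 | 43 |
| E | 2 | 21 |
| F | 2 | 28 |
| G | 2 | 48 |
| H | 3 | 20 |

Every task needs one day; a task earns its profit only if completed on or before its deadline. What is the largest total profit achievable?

135

Take jobs in profit order; each goes to the latest open slot no later than its deadline.
Profit order: G=48 C=44 D=43 F=28 E=21 H=20 B=13 A=10
Assign: G→slot 2, C→slot 3, D→slot 1, F skipped, E skipped, H skipped, B skipped, A skipped.
Slots: [1:D] [2:G] [3:C]
Profit = 43 + 48 + 44 = 135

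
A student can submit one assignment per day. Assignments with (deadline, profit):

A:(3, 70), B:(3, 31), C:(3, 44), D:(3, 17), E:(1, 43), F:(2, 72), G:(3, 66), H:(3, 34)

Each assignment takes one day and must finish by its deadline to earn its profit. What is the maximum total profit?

208

Sort by profit descending; place each in the latest free slot ≤ its deadline.
By profit: F(d2,72), A(d3,70), G(d3,66), C(d3,44), E(d1,43), H(d3,34), B(d3,31), D(d3,17)
F→slot 2; A→slot 3; G→slot 1; C skipped; E skipped; H skipped; B skipped; D skipped.
Profit = 66 + 72 + 70 = 208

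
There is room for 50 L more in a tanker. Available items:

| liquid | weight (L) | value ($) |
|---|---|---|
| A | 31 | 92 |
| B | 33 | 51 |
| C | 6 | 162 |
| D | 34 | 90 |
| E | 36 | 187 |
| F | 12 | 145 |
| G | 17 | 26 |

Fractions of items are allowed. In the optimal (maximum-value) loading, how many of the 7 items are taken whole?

Greedy by value/weight ratio, highest first.
Order: C (162/6=27.00) > F (145/12=12.08) > E (187/36=5.19) > A (92/31=2.97) > D (90/34=2.65) > B (51/33=1.55) > G (26/17=1.53)
Fill: take C (6 @ 162) → take F (12 @ 145) → take 32/36 of E → 166.22; 50/50 used.
2 item(s) taken whole; one partial (take 32/36 of E).

2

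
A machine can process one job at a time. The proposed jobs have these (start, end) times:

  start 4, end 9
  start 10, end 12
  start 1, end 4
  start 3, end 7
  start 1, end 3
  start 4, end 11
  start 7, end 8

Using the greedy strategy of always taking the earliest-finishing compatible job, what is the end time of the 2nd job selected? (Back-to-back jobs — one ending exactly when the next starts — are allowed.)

7

Sorted by end: (1,3)  (1,4)  (3,7)  (7,8)  (4,9)  (4,11)  (10,12)
take (1,3); take (3,7); take (7,8); skip (4,9); skip (4,11); take (10,12).
Selected: (1,3) (3,7) (7,8) (10,12)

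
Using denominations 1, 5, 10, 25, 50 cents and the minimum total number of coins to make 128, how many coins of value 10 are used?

Use the largest denomination that fits, subtract, and repeat.
128 = 2×50 + 1×25 + 3×1
Count of 10: 0

0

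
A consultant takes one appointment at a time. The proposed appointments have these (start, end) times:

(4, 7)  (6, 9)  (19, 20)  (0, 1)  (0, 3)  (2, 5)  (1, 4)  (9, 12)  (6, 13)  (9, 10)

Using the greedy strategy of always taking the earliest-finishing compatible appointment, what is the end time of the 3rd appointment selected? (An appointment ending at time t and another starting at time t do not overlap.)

Order by finish time; keep every interval that doesn't clash with the previous kept one.
By end time: (0,1), (0,3), (1,4), (2,5), (4,7), (6,9), (9,10), (9,12), (6,13), (19,20).
Pick (0,1); next start ≥ 1 → (1,4); next start ≥ 4 → (4,7); next start ≥ 7 → (9,10); next start ≥ 10 → (19,20).
Selected: (0,1) (1,4) (4,7) (9,10) (19,20)

7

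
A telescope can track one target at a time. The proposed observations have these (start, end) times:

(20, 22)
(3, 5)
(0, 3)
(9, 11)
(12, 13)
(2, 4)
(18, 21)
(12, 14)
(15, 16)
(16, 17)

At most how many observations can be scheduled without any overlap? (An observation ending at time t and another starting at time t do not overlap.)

Sorted by end: (0,3)  (2,4)  (3,5)  (9,11)  (12,13)  (12,14)  (15,16)  (16,17)  (18,21)  (20,22)
take (0,3); skip (2,4); take (3,5); take (9,11); take (12,13); skip (12,14); take (15,16); take (16,17); take (18,21).
Selected 7 observations.

7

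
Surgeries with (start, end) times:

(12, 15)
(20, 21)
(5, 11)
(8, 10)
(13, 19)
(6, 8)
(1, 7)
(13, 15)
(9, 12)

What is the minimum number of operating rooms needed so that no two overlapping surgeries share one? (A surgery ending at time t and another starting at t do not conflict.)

starts: [1, 5, 6, 8, 9, 12, 13, 13, 20]
ends:   [7, 8, 10, 11, 12, 15, 15, 19, 21]
s1→1 s5→2 s6→3  — peak 3.

3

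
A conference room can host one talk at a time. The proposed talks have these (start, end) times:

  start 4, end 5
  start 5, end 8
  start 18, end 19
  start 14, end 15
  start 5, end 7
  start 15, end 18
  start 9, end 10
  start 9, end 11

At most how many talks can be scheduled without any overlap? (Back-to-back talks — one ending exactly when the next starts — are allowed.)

By end time: (4,5), (5,7), (5,8), (9,10), (9,11), (14,15), (15,18), (18,19).
Pick (4,5); next start ≥ 5 → (5,7); next start ≥ 7 → (9,10); next start ≥ 10 → (14,15); next start ≥ 15 → (15,18); next start ≥ 18 → (18,19).
Selected 6 talks.

6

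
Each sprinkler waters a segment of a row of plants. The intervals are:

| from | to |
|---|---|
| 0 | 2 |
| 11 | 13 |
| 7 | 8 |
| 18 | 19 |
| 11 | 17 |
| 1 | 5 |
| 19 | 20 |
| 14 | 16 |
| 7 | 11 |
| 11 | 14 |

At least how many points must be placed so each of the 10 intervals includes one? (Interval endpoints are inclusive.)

5

Process intervals by earliest right end; each time one isn't hit yet, stab at its right endpoint.
Sorted: [0,2] [1,5] [7,8] [7,11] [11,13] [11,14] [14,16] [11,17] [18,19] [19,20]
{[0,2],[1,5]} hit by 2; {[7,8],[7,11]} hit by 8; {[11,13],[11,14]} hit by 13; {[14,16],[11,17]} hit by 16; {[18,19],[19,20]} hit by 19.
Points: 2, 8, 13, 16, 19 (5 total).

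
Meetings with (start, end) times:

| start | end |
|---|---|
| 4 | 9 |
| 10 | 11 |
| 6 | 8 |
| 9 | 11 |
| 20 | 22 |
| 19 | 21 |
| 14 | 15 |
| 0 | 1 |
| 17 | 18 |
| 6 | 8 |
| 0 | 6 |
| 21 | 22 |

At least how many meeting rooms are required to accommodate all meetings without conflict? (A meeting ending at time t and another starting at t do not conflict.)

The answer is the maximum number of intervals overlapping at any instant.
Events (time:±→running): 0:+→1 0:+→2 1:-→1 4:+→2 6:-→1 6:+→2 6:+→3 … peak 3.

3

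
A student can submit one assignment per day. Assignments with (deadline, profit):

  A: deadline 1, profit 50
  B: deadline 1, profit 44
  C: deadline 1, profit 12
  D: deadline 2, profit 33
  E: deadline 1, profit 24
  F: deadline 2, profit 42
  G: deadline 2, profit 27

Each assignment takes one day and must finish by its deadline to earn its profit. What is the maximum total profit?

By profit: A(d1,50), B(d1,44), F(d2,42), D(d2,33), G(d2,27), E(d1,24), C(d1,12)
A→slot 1; B skipped; F→slot 2; D skipped; G skipped; E skipped; C skipped.
Profit = 50 + 42 = 92

92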